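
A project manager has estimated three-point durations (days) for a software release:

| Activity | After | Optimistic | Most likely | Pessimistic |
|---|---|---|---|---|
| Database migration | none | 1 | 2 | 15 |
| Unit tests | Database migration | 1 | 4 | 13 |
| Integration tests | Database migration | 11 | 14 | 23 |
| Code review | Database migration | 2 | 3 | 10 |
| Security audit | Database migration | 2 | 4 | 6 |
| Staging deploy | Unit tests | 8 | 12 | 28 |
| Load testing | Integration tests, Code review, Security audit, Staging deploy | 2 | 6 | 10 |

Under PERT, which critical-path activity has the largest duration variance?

Staging deploy

te_Database migration = (1 + 4·2 + 15)/6 = 24/6 = 4; σ²_Database migration = ((15−1)/6)² = 5.444
te_Unit tests = (1 + 4·4 + 13)/6 = 30/6 = 5; σ²_Unit tests = ((13−1)/6)² = 4.000
te_Integration tests = (11 + 4·14 + 23)/6 = 90/6 = 15; σ²_Integration tests = ((23−11)/6)² = 4.000
te_Code review = (2 + 4·3 + 10)/6 = 24/6 = 4; σ²_Code review = ((10−2)/6)² = 1.778
te_Security audit = (2 + 4·4 + 6)/6 = 24/6 = 4; σ²_Security audit = ((6−2)/6)² = 0.444
te_Staging deploy = (8 + 4·12 + 28)/6 = 84/6 = 14; σ²_Staging deploy = ((28−8)/6)² = 11.111
te_Load testing = (2 + 4·6 + 10)/6 = 36/6 = 6; σ²_Load testing = ((10−2)/6)² = 1.778

Forward pass:
ES_Database migration = 0; EF_Database migration = 4
ES_Unit tests = 4; EF_Unit tests = 4+5 = 9
ES_Integration tests = 4; EF_Integration tests = 4+15 = 19
ES_Code review = 4; EF_Code review = 4+4 = 8
ES_Security audit = 4; EF_Security audit = 4+4 = 8
ES_Staging deploy = 9; EF_Staging deploy = 9+14 = 23
ES_Load testing = max(EF_Integration tests=19, EF_Code review=8, EF_Security audit=8, EF_Staging deploy=23) = 23; EF_Load testing = 23+6 = 29
Expected project duration μ = 29 days. Critical path: Database migration → Unit tests → Staging deploy → Load testing.

Variances on critical path: σ²_Database migration=5.444, σ²_Unit tests=4.000, σ²_Staging deploy=11.111, σ²_Load testing=1.778.
Largest is σ²_Staging deploy = 11.111.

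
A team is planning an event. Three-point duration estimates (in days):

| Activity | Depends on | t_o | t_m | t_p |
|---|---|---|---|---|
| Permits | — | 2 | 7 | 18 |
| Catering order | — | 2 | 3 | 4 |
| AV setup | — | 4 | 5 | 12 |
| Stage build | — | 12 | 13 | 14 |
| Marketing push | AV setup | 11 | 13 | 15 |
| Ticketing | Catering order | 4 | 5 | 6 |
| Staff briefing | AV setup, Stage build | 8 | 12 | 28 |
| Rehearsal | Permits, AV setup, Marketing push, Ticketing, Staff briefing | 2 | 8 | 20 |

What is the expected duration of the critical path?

te_Permits = (2 + 4·7 + 18)/6 = 48/6 = 8
te_Catering order = (2 + 4·3 + 4)/6 = 18/6 = 3
te_AV setup = (4 + 4·5 + 12)/6 = 36/6 = 6
te_Stage build = (12 + 4·13 + 14)/6 = 78/6 = 13
te_Marketing push = (11 + 4·13 + 15)/6 = 78/6 = 13
te_Ticketing = (4 + 4·5 + 6)/6 = 30/6 = 5
te_Staff briefing = (8 + 4·12 + 28)/6 = 84/6 = 14
te_Rehearsal = (2 + 4·8 + 20)/6 = 54/6 = 9

Forward pass:
ES_Permits = 0; EF_Permits = 8
ES_Catering order = 0; EF_Catering order = 3
ES_AV setup = 0; EF_AV setup = 6
ES_Stage build = 0; EF_Stage build = 13
ES_Marketing push = 6; EF_Marketing push = 6+13 = 19
ES_Ticketing = 3; EF_Ticketing = 3+5 = 8
ES_Staff briefing = max(EF_AV setup=6, EF_Stage build=13) = 13; EF_Staff briefing = 13+14 = 27
ES_Rehearsal = max(EF_Permits=8, EF_AV setup=6, EF_Marketing push=19, EF_Ticketing=8, EF_Staff briefing=27) = 27; EF_Rehearsal = 27+9 = 36
Expected project duration μ = 36 days. Critical path: Stage build → Staff briefing → Rehearsal.

36 days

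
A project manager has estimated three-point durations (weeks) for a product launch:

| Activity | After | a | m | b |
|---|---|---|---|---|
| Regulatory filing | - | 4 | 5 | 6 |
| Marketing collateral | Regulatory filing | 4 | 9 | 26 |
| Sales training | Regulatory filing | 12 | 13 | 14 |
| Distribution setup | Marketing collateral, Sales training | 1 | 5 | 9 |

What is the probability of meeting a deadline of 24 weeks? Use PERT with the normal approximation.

te_Regulatory filing = (4 + 4·5 + 6)/6 = 30/6 = 5; σ²_Regulatory filing = ((6−4)/6)² = 0.111
te_Marketing collateral = (4 + 4·9 + 26)/6 = 66/6 = 11; σ²_Marketing collateral = ((26−4)/6)² = 13.444
te_Sales training = (12 + 4·13 + 14)/6 = 78/6 = 13; σ²_Sales training = ((14−12)/6)² = 0.111
te_Distribution setup = (1 + 4·5 + 9)/6 = 30/6 = 5; σ²_Distribution setup = ((9−1)/6)² = 1.778

Forward pass:
ES_Regulatory filing = 0; EF_Regulatory filing = 5
ES_Marketing collateral = 5; EF_Marketing collateral = 5+11 = 16
ES_Sales training = 5; EF_Sales training = 5+13 = 18
ES_Distribution setup = max(EF_Marketing collateral=16, EF_Sales training=18) = 18; EF_Distribution setup = 18+5 = 23
Expected project duration μ = 23 weeks. Critical path: Regulatory filing → Sales training → Distribution setup.

Variance along critical path = 0.111 + 0.111 + 1.778 = 2.000; σ = √2.000 = 1.414 weeks.
Z = (24 − 23) / 1.414 = 0.707
P(T ≤ 24) = Φ(0.707) ≈ 0.760

0.760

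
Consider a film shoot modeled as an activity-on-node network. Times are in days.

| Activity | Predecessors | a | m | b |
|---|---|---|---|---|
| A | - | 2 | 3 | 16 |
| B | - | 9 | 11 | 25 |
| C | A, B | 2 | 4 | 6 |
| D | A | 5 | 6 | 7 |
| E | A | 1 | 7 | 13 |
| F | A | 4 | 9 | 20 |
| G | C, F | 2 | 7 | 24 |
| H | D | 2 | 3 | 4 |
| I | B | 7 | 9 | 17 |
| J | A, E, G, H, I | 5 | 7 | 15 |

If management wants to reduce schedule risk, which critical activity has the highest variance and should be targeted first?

G

te_A = (2 + 4·3 + 16)/6 = 30/6 = 5; σ²_A = ((16−2)/6)² = 5.444
te_B = (9 + 4·11 + 25)/6 = 78/6 = 13; σ²_B = ((25−9)/6)² = 7.111
te_C = (2 + 4·4 + 6)/6 = 24/6 = 4; σ²_C = ((6−2)/6)² = 0.444
te_D = (5 + 4·6 + 7)/6 = 36/6 = 6; σ²_D = ((7−5)/6)² = 0.111
te_E = (1 + 4·7 + 13)/6 = 42/6 = 7; σ²_E = ((13−1)/6)² = 4.000
te_F = (4 + 4·9 + 20)/6 = 60/6 = 10; σ²_F = ((20−4)/6)² = 7.111
te_G = (2 + 4·7 + 24)/6 = 54/6 = 9; σ²_G = ((24−2)/6)² = 13.444
te_H = (2 + 4·3 + 4)/6 = 18/6 = 3; σ²_H = ((4−2)/6)² = 0.111
te_I = (7 + 4·9 + 17)/6 = 60/6 = 10; σ²_I = ((17−7)/6)² = 2.778
te_J = (5 + 4·7 + 15)/6 = 48/6 = 8; σ²_J = ((15−5)/6)² = 2.778

Forward pass:
ES_A = 0; EF_A = 5
ES_B = 0; EF_B = 13
ES_C = max(EF_A=5, EF_B=13) = 13; EF_C = 13+4 = 17
ES_D = 5; EF_D = 5+6 = 11
ES_E = 5; EF_E = 5+7 = 12
ES_F = 5; EF_F = 5+10 = 15
ES_G = max(EF_C=17, EF_F=15) = 17; EF_G = 17+9 = 26
ES_H = 11; EF_H = 11+3 = 14
ES_I = 13; EF_I = 13+10 = 23
ES_J = max(EF_A=5, EF_E=12, EF_G=26, EF_H=14, EF_I=23) = 26; EF_J = 26+8 = 34
Expected project duration μ = 34 days. Critical path: B → C → G → J.

Variances on critical path: σ²_B=7.111, σ²_C=0.444, σ²_G=13.444, σ²_J=2.778.
Largest is σ²_G = 13.444.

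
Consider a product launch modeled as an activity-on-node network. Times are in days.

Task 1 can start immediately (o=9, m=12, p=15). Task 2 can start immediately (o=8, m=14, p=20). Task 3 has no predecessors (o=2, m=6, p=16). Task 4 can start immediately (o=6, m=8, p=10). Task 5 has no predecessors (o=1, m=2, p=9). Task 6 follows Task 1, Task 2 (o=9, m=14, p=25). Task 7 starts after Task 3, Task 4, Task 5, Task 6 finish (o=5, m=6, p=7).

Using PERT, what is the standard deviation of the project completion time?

te_Task 1 = (9 + 4·12 + 15)/6 = 72/6 = 12; σ²_Task 1 = ((15−9)/6)² = 1.000
te_Task 2 = (8 + 4·14 + 20)/6 = 84/6 = 14; σ²_Task 2 = ((20−8)/6)² = 4.000
te_Task 3 = (2 + 4·6 + 16)/6 = 42/6 = 7; σ²_Task 3 = ((16−2)/6)² = 5.444
te_Task 4 = (6 + 4·8 + 10)/6 = 48/6 = 8; σ²_Task 4 = ((10−6)/6)² = 0.444
te_Task 5 = (1 + 4·2 + 9)/6 = 18/6 = 3; σ²_Task 5 = ((9−1)/6)² = 1.778
te_Task 6 = (9 + 4·14 + 25)/6 = 90/6 = 15; σ²_Task 6 = ((25−9)/6)² = 7.111
te_Task 7 = (5 + 4·6 + 7)/6 = 36/6 = 6; σ²_Task 7 = ((7−5)/6)² = 0.111

Forward pass:
ES_Task 1 = 0; EF_Task 1 = 12
ES_Task 2 = 0; EF_Task 2 = 14
ES_Task 3 = 0; EF_Task 3 = 7
ES_Task 4 = 0; EF_Task 4 = 8
ES_Task 5 = 0; EF_Task 5 = 3
ES_Task 6 = max(EF_Task 1=12, EF_Task 2=14) = 14; EF_Task 6 = 14+15 = 29
ES_Task 7 = max(EF_Task 3=7, EF_Task 4=8, EF_Task 5=3, EF_Task 6=29) = 29; EF_Task 7 = 29+6 = 35
Expected project duration μ = 35 days. Critical path: Task 2 → Task 6 → Task 7.

Variance along critical path = 4.000 + 7.111 + 0.111 = 11.222
σ = √11.222 = 3.350 days

3.35 days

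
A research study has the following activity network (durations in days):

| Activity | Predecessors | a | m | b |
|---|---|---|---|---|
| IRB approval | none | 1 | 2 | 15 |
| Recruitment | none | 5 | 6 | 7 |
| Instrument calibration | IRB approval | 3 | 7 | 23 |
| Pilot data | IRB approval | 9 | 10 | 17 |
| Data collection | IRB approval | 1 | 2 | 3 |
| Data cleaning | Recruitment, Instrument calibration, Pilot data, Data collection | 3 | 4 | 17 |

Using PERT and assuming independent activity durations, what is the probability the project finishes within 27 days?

te_IRB approval = (1 + 4·2 + 15)/6 = 24/6 = 4; σ²_IRB approval = ((15−1)/6)² = 5.444
te_Recruitment = (5 + 4·6 + 7)/6 = 36/6 = 6; σ²_Recruitment = ((7−5)/6)² = 0.111
te_Instrument calibration = (3 + 4·7 + 23)/6 = 54/6 = 9; σ²_Instrument calibration = ((23−3)/6)² = 11.111
te_Pilot data = (9 + 4·10 + 17)/6 = 66/6 = 11; σ²_Pilot data = ((17−9)/6)² = 1.778
te_Data collection = (1 + 4·2 + 3)/6 = 12/6 = 2; σ²_Data collection = ((3−1)/6)² = 0.111
te_Data cleaning = (3 + 4·4 + 17)/6 = 36/6 = 6; σ²_Data cleaning = ((17−3)/6)² = 5.444

Forward pass:
ES_IRB approval = 0; EF_IRB approval = 4
ES_Recruitment = 0; EF_Recruitment = 6
ES_Instrument calibration = 4; EF_Instrument calibration = 4+9 = 13
ES_Pilot data = 4; EF_Pilot data = 4+11 = 15
ES_Data collection = 4; EF_Data collection = 4+2 = 6
ES_Data cleaning = max(EF_Recruitment=6, EF_Instrument calibration=13, EF_Pilot data=15, EF_Data collection=6) = 15; EF_Data cleaning = 15+6 = 21
Expected project duration μ = 21 days. Critical path: IRB approval → Pilot data → Data cleaning.

Variance along critical path = 5.444 + 1.778 + 5.444 = 12.667; σ = √12.667 = 3.559 days.
Z = (27 − 21) / 3.559 = 1.686
P(T ≤ 27) = Φ(1.686) ≈ 0.954

0.954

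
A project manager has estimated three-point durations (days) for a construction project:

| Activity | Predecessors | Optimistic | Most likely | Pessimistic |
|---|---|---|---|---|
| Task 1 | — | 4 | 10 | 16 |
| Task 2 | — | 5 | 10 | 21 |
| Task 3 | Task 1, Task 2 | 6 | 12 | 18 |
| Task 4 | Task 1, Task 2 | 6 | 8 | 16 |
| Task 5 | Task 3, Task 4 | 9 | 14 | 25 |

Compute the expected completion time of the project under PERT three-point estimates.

te_Task 1 = (4 + 4·10 + 16)/6 = 60/6 = 10
te_Task 2 = (5 + 4·10 + 21)/6 = 66/6 = 11
te_Task 3 = (6 + 4·12 + 18)/6 = 72/6 = 12
te_Task 4 = (6 + 4·8 + 16)/6 = 54/6 = 9
te_Task 5 = (9 + 4·14 + 25)/6 = 90/6 = 15

Forward pass:
ES_Task 1 = 0; EF_Task 1 = 10
ES_Task 2 = 0; EF_Task 2 = 11
ES_Task 3 = max(EF_Task 1=10, EF_Task 2=11) = 11; EF_Task 3 = 11+12 = 23
ES_Task 4 = max(EF_Task 1=10, EF_Task 2=11) = 11; EF_Task 4 = 11+9 = 20
ES_Task 5 = max(EF_Task 3=23, EF_Task 4=20) = 23; EF_Task 5 = 23+15 = 38
Expected project duration μ = 38 days. Critical path: Task 2 → Task 3 → Task 5.

38 days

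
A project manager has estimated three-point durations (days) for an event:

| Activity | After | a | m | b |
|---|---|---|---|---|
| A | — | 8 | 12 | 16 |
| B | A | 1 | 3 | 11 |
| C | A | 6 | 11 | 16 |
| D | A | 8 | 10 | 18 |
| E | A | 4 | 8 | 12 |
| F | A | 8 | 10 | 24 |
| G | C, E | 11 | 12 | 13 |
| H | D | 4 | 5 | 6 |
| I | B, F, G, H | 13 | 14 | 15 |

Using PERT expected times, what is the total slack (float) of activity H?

te_A = (8 + 4·12 + 16)/6 = 72/6 = 12
te_B = (1 + 4·3 + 11)/6 = 24/6 = 4
te_C = (6 + 4·11 + 16)/6 = 66/6 = 11
te_D = (8 + 4·10 + 18)/6 = 66/6 = 11
te_E = (4 + 4·8 + 12)/6 = 48/6 = 8
te_F = (8 + 4·10 + 24)/6 = 72/6 = 12
te_G = (11 + 4·12 + 13)/6 = 72/6 = 12
te_H = (4 + 4·5 + 6)/6 = 30/6 = 5
te_I = (13 + 4·14 + 15)/6 = 84/6 = 14

Forward pass:
ES_A = 0; EF_A = 12
ES_B = 12; EF_B = 12+4 = 16
ES_C = 12; EF_C = 12+11 = 23
ES_D = 12; EF_D = 12+11 = 23
ES_E = 12; EF_E = 12+8 = 20
ES_F = 12; EF_F = 12+12 = 24
ES_G = max(EF_C=23, EF_E=20) = 23; EF_G = 23+12 = 35
ES_H = 23; EF_H = 23+5 = 28
ES_I = max(EF_B=16, EF_F=24, EF_G=35, EF_H=28) = 35; EF_I = 35+14 = 49
Expected project duration μ = 49 days. Critical path: A → C → G → I.

Backward pass:
LF_I = 49; LS_I = 49−14 = 35
LF_H = LS_I = 35; LS_H = 35−5 = 30
LF_G = LS_I = 35; LS_G = 35−12 = 23
LF_F = LS_I = 35; LS_F = 35−12 = 23
LF_E = LS_G = 23; LS_E = 23−8 = 15
LF_D = LS_H = 30; LS_D = 30−11 = 19
LF_C = LS_G = 23; LS_C = 23−11 = 12
LF_B = LS_I = 35; LS_B = 35−4 = 31
LF_A = min(LS_B=31, LS_C=12, LS_D=19, LS_E=15, LS_F=23) = 12; LS_A = 12−12 = 0
Slack_H = LS_H − ES_H = 30 − 23 = 7

7 days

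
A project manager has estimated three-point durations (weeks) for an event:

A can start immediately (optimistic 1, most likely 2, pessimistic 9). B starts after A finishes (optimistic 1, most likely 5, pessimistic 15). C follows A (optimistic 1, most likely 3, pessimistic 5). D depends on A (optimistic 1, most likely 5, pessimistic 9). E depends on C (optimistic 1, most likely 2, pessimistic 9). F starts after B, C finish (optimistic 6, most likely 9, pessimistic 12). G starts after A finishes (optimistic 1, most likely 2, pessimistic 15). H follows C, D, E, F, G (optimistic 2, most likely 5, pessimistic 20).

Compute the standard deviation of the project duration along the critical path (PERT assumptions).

4.15 weeks

te_A = (1 + 4·2 + 9)/6 = 18/6 = 3; σ²_A = ((9−1)/6)² = 1.778
te_B = (1 + 4·5 + 15)/6 = 36/6 = 6; σ²_B = ((15−1)/6)² = 5.444
te_C = (1 + 4·3 + 5)/6 = 18/6 = 3; σ²_C = ((5−1)/6)² = 0.444
te_D = (1 + 4·5 + 9)/6 = 30/6 = 5; σ²_D = ((9−1)/6)² = 1.778
te_E = (1 + 4·2 + 9)/6 = 18/6 = 3; σ²_E = ((9−1)/6)² = 1.778
te_F = (6 + 4·9 + 12)/6 = 54/6 = 9; σ²_F = ((12−6)/6)² = 1.000
te_G = (1 + 4·2 + 15)/6 = 24/6 = 4; σ²_G = ((15−1)/6)² = 5.444
te_H = (2 + 4·5 + 20)/6 = 42/6 = 7; σ²_H = ((20−2)/6)² = 9.000

Forward pass:
ES_A = 0; EF_A = 3
ES_B = 3; EF_B = 3+6 = 9
ES_C = 3; EF_C = 3+3 = 6
ES_D = 3; EF_D = 3+5 = 8
ES_E = 6; EF_E = 6+3 = 9
ES_F = max(EF_B=9, EF_C=6) = 9; EF_F = 9+9 = 18
ES_G = 3; EF_G = 3+4 = 7
ES_H = max(EF_C=6, EF_D=8, EF_E=9, EF_F=18, EF_G=7) = 18; EF_H = 18+7 = 25
Expected project duration μ = 25 weeks. Critical path: A → B → F → H.

Variance along critical path = 1.778 + 5.444 + 1.000 + 9.000 = 17.222
σ = √17.222 = 4.150 weeks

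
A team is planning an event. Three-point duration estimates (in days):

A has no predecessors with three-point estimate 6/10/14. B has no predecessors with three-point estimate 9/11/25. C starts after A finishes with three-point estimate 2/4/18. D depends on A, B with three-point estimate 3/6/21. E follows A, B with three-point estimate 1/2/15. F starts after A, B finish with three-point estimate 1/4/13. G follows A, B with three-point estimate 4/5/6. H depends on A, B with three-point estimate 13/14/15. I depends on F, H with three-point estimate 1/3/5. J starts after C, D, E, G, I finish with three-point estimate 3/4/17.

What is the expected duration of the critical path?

te_A = (6 + 4·10 + 14)/6 = 60/6 = 10
te_B = (9 + 4·11 + 25)/6 = 78/6 = 13
te_C = (2 + 4·4 + 18)/6 = 36/6 = 6
te_D = (3 + 4·6 + 21)/6 = 48/6 = 8
te_E = (1 + 4·2 + 15)/6 = 24/6 = 4
te_F = (1 + 4·4 + 13)/6 = 30/6 = 5
te_G = (4 + 4·5 + 6)/6 = 30/6 = 5
te_H = (13 + 4·14 + 15)/6 = 84/6 = 14
te_I = (1 + 4·3 + 5)/6 = 18/6 = 3
te_J = (3 + 4·4 + 17)/6 = 36/6 = 6

Forward pass:
ES_A = 0; EF_A = 10
ES_B = 0; EF_B = 13
ES_C = 10; EF_C = 10+6 = 16
ES_D = max(EF_A=10, EF_B=13) = 13; EF_D = 13+8 = 21
ES_E = max(EF_A=10, EF_B=13) = 13; EF_E = 13+4 = 17
ES_F = max(EF_A=10, EF_B=13) = 13; EF_F = 13+5 = 18
ES_G = max(EF_A=10, EF_B=13) = 13; EF_G = 13+5 = 18
ES_H = max(EF_A=10, EF_B=13) = 13; EF_H = 13+14 = 27
ES_I = max(EF_F=18, EF_H=27) = 27; EF_I = 27+3 = 30
ES_J = max(EF_C=16, EF_D=21, EF_E=17, EF_G=18, EF_I=30) = 30; EF_J = 30+6 = 36
Expected project duration μ = 36 days. Critical path: B → H → I → J.

36 days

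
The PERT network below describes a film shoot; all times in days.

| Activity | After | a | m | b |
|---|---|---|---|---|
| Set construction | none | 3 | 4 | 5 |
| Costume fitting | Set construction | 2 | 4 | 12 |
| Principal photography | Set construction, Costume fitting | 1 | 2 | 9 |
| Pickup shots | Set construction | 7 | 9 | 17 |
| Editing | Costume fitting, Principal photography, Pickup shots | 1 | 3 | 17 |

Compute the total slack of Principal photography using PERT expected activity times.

te_Set construction = (3 + 4·4 + 5)/6 = 24/6 = 4
te_Costume fitting = (2 + 4·4 + 12)/6 = 30/6 = 5
te_Principal photography = (1 + 4·2 + 9)/6 = 18/6 = 3
te_Pickup shots = (7 + 4·9 + 17)/6 = 60/6 = 10
te_Editing = (1 + 4·3 + 17)/6 = 30/6 = 5

Forward pass:
ES_Set construction = 0; EF_Set construction = 4
ES_Costume fitting = 4; EF_Costume fitting = 4+5 = 9
ES_Principal photography = max(EF_Set construction=4, EF_Costume fitting=9) = 9; EF_Principal photography = 9+3 = 12
ES_Pickup shots = 4; EF_Pickup shots = 4+10 = 14
ES_Editing = max(EF_Costume fitting=9, EF_Principal photography=12, EF_Pickup shots=14) = 14; EF_Editing = 14+5 = 19
Expected project duration μ = 19 days. Critical path: Set construction → Pickup shots → Editing.

Backward pass:
LF_Editing = 19; LS_Editing = 19−5 = 14
LF_Pickup shots = LS_Editing = 14; LS_Pickup shots = 14−10 = 4
LF_Principal photography = LS_Editing = 14; LS_Principal photography = 14−3 = 11
LF_Costume fitting = min(LS_Principal photography=11, LS_Editing=14) = 11; LS_Costume fitting = 11−5 = 6
LF_Set construction = min(LS_Costume fitting=6, LS_Principal photography=11, LS_Pickup shots=4) = 4; LS_Set construction = 4−4 = 0
Slack_Principal photography = LS_Principal photography − ES_Principal photography = 11 − 9 = 2

2 days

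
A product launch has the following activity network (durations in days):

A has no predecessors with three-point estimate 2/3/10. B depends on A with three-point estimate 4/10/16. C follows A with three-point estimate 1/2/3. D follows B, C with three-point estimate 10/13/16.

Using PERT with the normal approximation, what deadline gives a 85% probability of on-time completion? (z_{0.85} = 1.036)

29.7 days

te_A = (2 + 4·3 + 10)/6 = 24/6 = 4; σ²_A = ((10−2)/6)² = 1.778
te_B = (4 + 4·10 + 16)/6 = 60/6 = 10; σ²_B = ((16−4)/6)² = 4.000
te_C = (1 + 4·2 + 3)/6 = 12/6 = 2; σ²_C = ((3−1)/6)² = 0.111
te_D = (10 + 4·13 + 16)/6 = 78/6 = 13; σ²_D = ((16−10)/6)² = 1.000

Forward pass:
ES_A = 0; EF_A = 4
ES_B = 4; EF_B = 4+10 = 14
ES_C = 4; EF_C = 4+2 = 6
ES_D = max(EF_B=14, EF_C=6) = 14; EF_D = 14+13 = 27
Expected project duration μ = 27 days. Critical path: A → B → D.

Variance along critical path = 1.778 + 4.000 + 1.000 = 6.778; σ = 2.603 days.
D = μ + z·σ = 27 + 1.036·2.603 = 29.7 days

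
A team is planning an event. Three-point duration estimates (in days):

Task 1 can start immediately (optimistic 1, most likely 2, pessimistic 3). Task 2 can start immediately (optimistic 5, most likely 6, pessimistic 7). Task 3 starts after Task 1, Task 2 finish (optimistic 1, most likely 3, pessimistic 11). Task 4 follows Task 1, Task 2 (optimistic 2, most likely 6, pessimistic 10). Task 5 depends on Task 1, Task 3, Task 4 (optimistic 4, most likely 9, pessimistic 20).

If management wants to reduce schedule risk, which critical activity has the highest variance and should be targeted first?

te_Task 1 = (1 + 4·2 + 3)/6 = 12/6 = 2; σ²_Task 1 = ((3−1)/6)² = 0.111
te_Task 2 = (5 + 4·6 + 7)/6 = 36/6 = 6; σ²_Task 2 = ((7−5)/6)² = 0.111
te_Task 3 = (1 + 4·3 + 11)/6 = 24/6 = 4; σ²_Task 3 = ((11−1)/6)² = 2.778
te_Task 4 = (2 + 4·6 + 10)/6 = 36/6 = 6; σ²_Task 4 = ((10−2)/6)² = 1.778
te_Task 5 = (4 + 4·9 + 20)/6 = 60/6 = 10; σ²_Task 5 = ((20−4)/6)² = 7.111

Forward pass:
ES_Task 1 = 0; EF_Task 1 = 2
ES_Task 2 = 0; EF_Task 2 = 6
ES_Task 3 = max(EF_Task 1=2, EF_Task 2=6) = 6; EF_Task 3 = 6+4 = 10
ES_Task 4 = max(EF_Task 1=2, EF_Task 2=6) = 6; EF_Task 4 = 6+6 = 12
ES_Task 5 = max(EF_Task 1=2, EF_Task 3=10, EF_Task 4=12) = 12; EF_Task 5 = 12+10 = 22
Expected project duration μ = 22 days. Critical path: Task 2 → Task 4 → Task 5.

Variances on critical path: σ²_Task 2=0.111, σ²_Task 4=1.778, σ²_Task 5=7.111.
Largest is σ²_Task 5 = 7.111.

Task 5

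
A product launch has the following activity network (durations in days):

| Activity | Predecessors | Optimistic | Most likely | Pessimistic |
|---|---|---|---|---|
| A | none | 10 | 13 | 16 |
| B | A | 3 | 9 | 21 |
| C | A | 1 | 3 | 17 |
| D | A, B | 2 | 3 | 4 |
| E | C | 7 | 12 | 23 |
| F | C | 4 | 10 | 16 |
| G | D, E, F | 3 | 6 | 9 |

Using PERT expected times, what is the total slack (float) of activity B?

5 days

te_A = (10 + 4·13 + 16)/6 = 78/6 = 13
te_B = (3 + 4·9 + 21)/6 = 60/6 = 10
te_C = (1 + 4·3 + 17)/6 = 30/6 = 5
te_D = (2 + 4·3 + 4)/6 = 18/6 = 3
te_E = (7 + 4·12 + 23)/6 = 78/6 = 13
te_F = (4 + 4·10 + 16)/6 = 60/6 = 10
te_G = (3 + 4·6 + 9)/6 = 36/6 = 6

Forward pass:
ES_A = 0; EF_A = 13
ES_B = 13; EF_B = 13+10 = 23
ES_C = 13; EF_C = 13+5 = 18
ES_D = max(EF_A=13, EF_B=23) = 23; EF_D = 23+3 = 26
ES_E = 18; EF_E = 18+13 = 31
ES_F = 18; EF_F = 18+10 = 28
ES_G = max(EF_D=26, EF_E=31, EF_F=28) = 31; EF_G = 31+6 = 37
Expected project duration μ = 37 days. Critical path: A → C → E → G.

Backward pass:
LF_G = 37; LS_G = 37−6 = 31
LF_F = LS_G = 31; LS_F = 31−10 = 21
LF_E = LS_G = 31; LS_E = 31−13 = 18
LF_D = LS_G = 31; LS_D = 31−3 = 28
LF_C = min(LS_E=18, LS_F=21) = 18; LS_C = 18−5 = 13
LF_B = LS_D = 28; LS_B = 28−10 = 18
LF_A = min(LS_B=18, LS_C=13, LS_D=28) = 13; LS_A = 13−13 = 0
Slack_B = LS_B − ES_B = 18 − 13 = 5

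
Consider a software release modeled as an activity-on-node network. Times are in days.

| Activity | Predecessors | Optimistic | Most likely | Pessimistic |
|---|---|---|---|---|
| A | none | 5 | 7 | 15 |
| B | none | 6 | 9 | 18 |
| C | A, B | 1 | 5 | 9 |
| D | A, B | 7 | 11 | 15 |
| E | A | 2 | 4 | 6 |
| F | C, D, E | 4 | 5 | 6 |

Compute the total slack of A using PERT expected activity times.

te_A = (5 + 4·7 + 15)/6 = 48/6 = 8
te_B = (6 + 4·9 + 18)/6 = 60/6 = 10
te_C = (1 + 4·5 + 9)/6 = 30/6 = 5
te_D = (7 + 4·11 + 15)/6 = 66/6 = 11
te_E = (2 + 4·4 + 6)/6 = 24/6 = 4
te_F = (4 + 4·5 + 6)/6 = 30/6 = 5

Forward pass:
ES_A = 0; EF_A = 8
ES_B = 0; EF_B = 10
ES_C = max(EF_A=8, EF_B=10) = 10; EF_C = 10+5 = 15
ES_D = max(EF_A=8, EF_B=10) = 10; EF_D = 10+11 = 21
ES_E = 8; EF_E = 8+4 = 12
ES_F = max(EF_C=15, EF_D=21, EF_E=12) = 21; EF_F = 21+5 = 26
Expected project duration μ = 26 days. Critical path: B → D → F.

Backward pass:
LF_F = 26; LS_F = 26−5 = 21
LF_E = LS_F = 21; LS_E = 21−4 = 17
LF_D = LS_F = 21; LS_D = 21−11 = 10
LF_C = LS_F = 21; LS_C = 21−5 = 16
LF_B = min(LS_C=16, LS_D=10) = 10; LS_B = 10−10 = 0
LF_A = min(LS_C=16, LS_D=10, LS_E=17) = 10; LS_A = 10−8 = 2
Slack_A = LS_A − ES_A = 2 − 0 = 2

2 days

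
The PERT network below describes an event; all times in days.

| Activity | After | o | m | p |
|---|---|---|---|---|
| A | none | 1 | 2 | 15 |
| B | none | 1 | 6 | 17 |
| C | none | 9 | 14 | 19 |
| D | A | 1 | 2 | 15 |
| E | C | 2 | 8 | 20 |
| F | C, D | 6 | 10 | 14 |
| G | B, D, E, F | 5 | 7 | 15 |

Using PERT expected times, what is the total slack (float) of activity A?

te_A = (1 + 4·2 + 15)/6 = 24/6 = 4
te_B = (1 + 4·6 + 17)/6 = 42/6 = 7
te_C = (9 + 4·14 + 19)/6 = 84/6 = 14
te_D = (1 + 4·2 + 15)/6 = 24/6 = 4
te_E = (2 + 4·8 + 20)/6 = 54/6 = 9
te_F = (6 + 4·10 + 14)/6 = 60/6 = 10
te_G = (5 + 4·7 + 15)/6 = 48/6 = 8

Forward pass:
ES_A = 0; EF_A = 4
ES_B = 0; EF_B = 7
ES_C = 0; EF_C = 14
ES_D = 4; EF_D = 4+4 = 8
ES_E = 14; EF_E = 14+9 = 23
ES_F = max(EF_C=14, EF_D=8) = 14; EF_F = 14+10 = 24
ES_G = max(EF_B=7, EF_D=8, EF_E=23, EF_F=24) = 24; EF_G = 24+8 = 32
Expected project duration μ = 32 days. Critical path: C → F → G.

Backward pass:
LF_G = 32; LS_G = 32−8 = 24
LF_F = LS_G = 24; LS_F = 24−10 = 14
LF_E = LS_G = 24; LS_E = 24−9 = 15
LF_D = min(LS_F=14, LS_G=24) = 14; LS_D = 14−4 = 10
LF_C = min(LS_E=15, LS_F=14) = 14; LS_C = 14−14 = 0
LF_B = LS_G = 24; LS_B = 24−7 = 17
LF_A = LS_D = 10; LS_A = 10−4 = 6
Slack_A = LS_A − ES_A = 6 − 0 = 6

6 days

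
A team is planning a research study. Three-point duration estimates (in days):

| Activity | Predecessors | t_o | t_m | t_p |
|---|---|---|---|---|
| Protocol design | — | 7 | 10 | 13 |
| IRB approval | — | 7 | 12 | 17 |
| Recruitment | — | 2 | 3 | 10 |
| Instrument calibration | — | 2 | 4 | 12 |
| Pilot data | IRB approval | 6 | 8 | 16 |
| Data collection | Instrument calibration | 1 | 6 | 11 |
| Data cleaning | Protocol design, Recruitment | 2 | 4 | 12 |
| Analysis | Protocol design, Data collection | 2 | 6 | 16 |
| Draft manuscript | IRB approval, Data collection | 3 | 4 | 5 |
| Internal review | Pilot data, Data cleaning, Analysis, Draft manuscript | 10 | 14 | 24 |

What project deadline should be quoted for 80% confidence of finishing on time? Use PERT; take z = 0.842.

te_Protocol design = (7 + 4·10 + 13)/6 = 60/6 = 10; σ²_Protocol design = ((13−7)/6)² = 1.000
te_IRB approval = (7 + 4·12 + 17)/6 = 72/6 = 12; σ²_IRB approval = ((17−7)/6)² = 2.778
te_Recruitment = (2 + 4·3 + 10)/6 = 24/6 = 4; σ²_Recruitment = ((10−2)/6)² = 1.778
te_Instrument calibration = (2 + 4·4 + 12)/6 = 30/6 = 5; σ²_Instrument calibration = ((12−2)/6)² = 2.778
te_Pilot data = (6 + 4·8 + 16)/6 = 54/6 = 9; σ²_Pilot data = ((16−6)/6)² = 2.778
te_Data collection = (1 + 4·6 + 11)/6 = 36/6 = 6; σ²_Data collection = ((11−1)/6)² = 2.778
te_Data cleaning = (2 + 4·4 + 12)/6 = 30/6 = 5; σ²_Data cleaning = ((12−2)/6)² = 2.778
te_Analysis = (2 + 4·6 + 16)/6 = 42/6 = 7; σ²_Analysis = ((16−2)/6)² = 5.444
te_Draft manuscript = (3 + 4·4 + 5)/6 = 24/6 = 4; σ²_Draft manuscript = ((5−3)/6)² = 0.111
te_Internal review = (10 + 4·14 + 24)/6 = 90/6 = 15; σ²_Internal review = ((24−10)/6)² = 5.444

Forward pass:
ES_Protocol design = 0; EF_Protocol design = 10
ES_IRB approval = 0; EF_IRB approval = 12
ES_Recruitment = 0; EF_Recruitment = 4
ES_Instrument calibration = 0; EF_Instrument calibration = 5
ES_Pilot data = 12; EF_Pilot data = 12+9 = 21
ES_Data collection = 5; EF_Data collection = 5+6 = 11
ES_Data cleaning = max(EF_Protocol design=10, EF_Recruitment=4) = 10; EF_Data cleaning = 10+5 = 15
ES_Analysis = max(EF_Protocol design=10, EF_Data collection=11) = 11; EF_Analysis = 11+7 = 18
ES_Draft manuscript = max(EF_IRB approval=12, EF_Data collection=11) = 12; EF_Draft manuscript = 12+4 = 16
ES_Internal review = max(EF_Pilot data=21, EF_Data cleaning=15, EF_Analysis=18, EF_Draft manuscript=16) = 21; EF_Internal review = 21+15 = 36
Expected project duration μ = 36 days. Critical path: IRB approval → Pilot data → Internal review.

Variance along critical path = 2.778 + 2.778 + 5.444 = 11.000; σ = 3.317 days.
D = μ + z·σ = 36 + 0.842·3.317 = 38.8 days

38.8 days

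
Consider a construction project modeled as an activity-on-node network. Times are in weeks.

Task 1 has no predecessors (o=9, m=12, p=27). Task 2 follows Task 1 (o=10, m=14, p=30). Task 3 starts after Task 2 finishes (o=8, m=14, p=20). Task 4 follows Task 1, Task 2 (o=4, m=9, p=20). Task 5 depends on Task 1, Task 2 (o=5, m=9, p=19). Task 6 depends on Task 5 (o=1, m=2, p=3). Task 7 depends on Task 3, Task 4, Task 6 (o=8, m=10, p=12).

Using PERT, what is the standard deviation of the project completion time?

te_Task 1 = (9 + 4·12 + 27)/6 = 84/6 = 14; σ²_Task 1 = ((27−9)/6)² = 9.000
te_Task 2 = (10 + 4·14 + 30)/6 = 96/6 = 16; σ²_Task 2 = ((30−10)/6)² = 11.111
te_Task 3 = (8 + 4·14 + 20)/6 = 84/6 = 14; σ²_Task 3 = ((20−8)/6)² = 4.000
te_Task 4 = (4 + 4·9 + 20)/6 = 60/6 = 10; σ²_Task 4 = ((20−4)/6)² = 7.111
te_Task 5 = (5 + 4·9 + 19)/6 = 60/6 = 10; σ²_Task 5 = ((19−5)/6)² = 5.444
te_Task 6 = (1 + 4·2 + 3)/6 = 12/6 = 2; σ²_Task 6 = ((3−1)/6)² = 0.111
te_Task 7 = (8 + 4·10 + 12)/6 = 60/6 = 10; σ²_Task 7 = ((12−8)/6)² = 0.444

Forward pass:
ES_Task 1 = 0; EF_Task 1 = 14
ES_Task 2 = 14; EF_Task 2 = 14+16 = 30
ES_Task 3 = 30; EF_Task 3 = 30+14 = 44
ES_Task 4 = max(EF_Task 1=14, EF_Task 2=30) = 30; EF_Task 4 = 30+10 = 40
ES_Task 5 = max(EF_Task 1=14, EF_Task 2=30) = 30; EF_Task 5 = 30+10 = 40
ES_Task 6 = 40; EF_Task 6 = 40+2 = 42
ES_Task 7 = max(EF_Task 3=44, EF_Task 4=40, EF_Task 6=42) = 44; EF_Task 7 = 44+10 = 54
Expected project duration μ = 54 weeks. Critical path: Task 1 → Task 2 → Task 3 → Task 7.

Variance along critical path = 9.000 + 11.111 + 4.000 + 0.444 = 24.556
σ = √24.556 = 4.955 weeks

4.96 weeks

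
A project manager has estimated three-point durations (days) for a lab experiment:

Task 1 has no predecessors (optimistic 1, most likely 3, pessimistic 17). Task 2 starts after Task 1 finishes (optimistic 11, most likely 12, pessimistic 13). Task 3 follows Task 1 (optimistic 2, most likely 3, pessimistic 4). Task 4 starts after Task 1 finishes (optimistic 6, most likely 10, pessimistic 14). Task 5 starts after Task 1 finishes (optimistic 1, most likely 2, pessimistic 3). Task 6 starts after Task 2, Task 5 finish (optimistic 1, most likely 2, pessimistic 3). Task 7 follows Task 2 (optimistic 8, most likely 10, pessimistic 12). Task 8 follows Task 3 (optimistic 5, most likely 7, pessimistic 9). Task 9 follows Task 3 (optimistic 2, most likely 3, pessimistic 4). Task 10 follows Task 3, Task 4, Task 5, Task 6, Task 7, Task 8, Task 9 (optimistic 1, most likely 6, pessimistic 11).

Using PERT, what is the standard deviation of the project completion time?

te_Task 1 = (1 + 4·3 + 17)/6 = 30/6 = 5; σ²_Task 1 = ((17−1)/6)² = 7.111
te_Task 2 = (11 + 4·12 + 13)/6 = 72/6 = 12; σ²_Task 2 = ((13−11)/6)² = 0.111
te_Task 3 = (2 + 4·3 + 4)/6 = 18/6 = 3; σ²_Task 3 = ((4−2)/6)² = 0.111
te_Task 4 = (6 + 4·10 + 14)/6 = 60/6 = 10; σ²_Task 4 = ((14−6)/6)² = 1.778
te_Task 5 = (1 + 4·2 + 3)/6 = 12/6 = 2; σ²_Task 5 = ((3−1)/6)² = 0.111
te_Task 6 = (1 + 4·2 + 3)/6 = 12/6 = 2; σ²_Task 6 = ((3−1)/6)² = 0.111
te_Task 7 = (8 + 4·10 + 12)/6 = 60/6 = 10; σ²_Task 7 = ((12−8)/6)² = 0.444
te_Task 8 = (5 + 4·7 + 9)/6 = 42/6 = 7; σ²_Task 8 = ((9−5)/6)² = 0.444
te_Task 9 = (2 + 4·3 + 4)/6 = 18/6 = 3; σ²_Task 9 = ((4−2)/6)² = 0.111
te_Task 10 = (1 + 4·6 + 11)/6 = 36/6 = 6; σ²_Task 10 = ((11−1)/6)² = 2.778

Forward pass:
ES_Task 1 = 0; EF_Task 1 = 5
ES_Task 2 = 5; EF_Task 2 = 5+12 = 17
ES_Task 3 = 5; EF_Task 3 = 5+3 = 8
ES_Task 4 = 5; EF_Task 4 = 5+10 = 15
ES_Task 5 = 5; EF_Task 5 = 5+2 = 7
ES_Task 6 = max(EF_Task 2=17, EF_Task 5=7) = 17; EF_Task 6 = 17+2 = 19
ES_Task 7 = 17; EF_Task 7 = 17+10 = 27
ES_Task 8 = 8; EF_Task 8 = 8+7 = 15
ES_Task 9 = 8; EF_Task 9 = 8+3 = 11
ES_Task 10 = max(EF_Task 3=8, EF_Task 4=15, EF_Task 5=7, EF_Task 6=19, EF_Task 7=27, EF_Task 8=15, EF_Task 9=11) = 27; EF_Task 10 = 27+6 = 33
Expected project duration μ = 33 days. Critical path: Task 1 → Task 2 → Task 7 → Task 10.

Variance along critical path = 7.111 + 0.111 + 0.444 + 2.778 = 10.444
σ = √10.444 = 3.232 days

3.23 days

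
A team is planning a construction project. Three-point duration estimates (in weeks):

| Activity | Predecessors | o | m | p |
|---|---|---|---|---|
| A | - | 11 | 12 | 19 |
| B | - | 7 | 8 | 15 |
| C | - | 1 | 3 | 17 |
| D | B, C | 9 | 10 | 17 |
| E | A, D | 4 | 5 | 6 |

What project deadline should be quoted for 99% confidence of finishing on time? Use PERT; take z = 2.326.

29.5 weeks

te_A = (11 + 4·12 + 19)/6 = 78/6 = 13; σ²_A = ((19−11)/6)² = 1.778
te_B = (7 + 4·8 + 15)/6 = 54/6 = 9; σ²_B = ((15−7)/6)² = 1.778
te_C = (1 + 4·3 + 17)/6 = 30/6 = 5; σ²_C = ((17−1)/6)² = 7.111
te_D = (9 + 4·10 + 17)/6 = 66/6 = 11; σ²_D = ((17−9)/6)² = 1.778
te_E = (4 + 4·5 + 6)/6 = 30/6 = 5; σ²_E = ((6−4)/6)² = 0.111

Forward pass:
ES_A = 0; EF_A = 13
ES_B = 0; EF_B = 9
ES_C = 0; EF_C = 5
ES_D = max(EF_B=9, EF_C=5) = 9; EF_D = 9+11 = 20
ES_E = max(EF_A=13, EF_D=20) = 20; EF_E = 20+5 = 25
Expected project duration μ = 25 weeks. Critical path: B → D → E.

Variance along critical path = 1.778 + 1.778 + 0.111 = 3.667; σ = 1.915 weeks.
D = μ + z·σ = 25 + 2.326·1.915 = 29.5 weeks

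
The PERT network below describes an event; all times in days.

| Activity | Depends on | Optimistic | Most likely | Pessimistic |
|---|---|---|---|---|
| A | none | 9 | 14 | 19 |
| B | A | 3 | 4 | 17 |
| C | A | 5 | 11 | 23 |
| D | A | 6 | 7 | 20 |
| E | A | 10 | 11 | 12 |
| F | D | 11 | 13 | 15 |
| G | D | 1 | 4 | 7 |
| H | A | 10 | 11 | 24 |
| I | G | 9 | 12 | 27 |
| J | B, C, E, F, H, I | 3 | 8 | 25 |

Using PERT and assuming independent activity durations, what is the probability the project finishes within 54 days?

te_A = (9 + 4·14 + 19)/6 = 84/6 = 14; σ²_A = ((19−9)/6)² = 2.778
te_B = (3 + 4·4 + 17)/6 = 36/6 = 6; σ²_B = ((17−3)/6)² = 5.444
te_C = (5 + 4·11 + 23)/6 = 72/6 = 12; σ²_C = ((23−5)/6)² = 9.000
te_D = (6 + 4·7 + 20)/6 = 54/6 = 9; σ²_D = ((20−6)/6)² = 5.444
te_E = (10 + 4·11 + 12)/6 = 66/6 = 11; σ²_E = ((12−10)/6)² = 0.111
te_F = (11 + 4·13 + 15)/6 = 78/6 = 13; σ²_F = ((15−11)/6)² = 0.444
te_G = (1 + 4·4 + 7)/6 = 24/6 = 4; σ²_G = ((7−1)/6)² = 1.000
te_H = (10 + 4·11 + 24)/6 = 78/6 = 13; σ²_H = ((24−10)/6)² = 5.444
te_I = (9 + 4·12 + 27)/6 = 84/6 = 14; σ²_I = ((27−9)/6)² = 9.000
te_J = (3 + 4·8 + 25)/6 = 60/6 = 10; σ²_J = ((25−3)/6)² = 13.444

Forward pass:
ES_A = 0; EF_A = 14
ES_B = 14; EF_B = 14+6 = 20
ES_C = 14; EF_C = 14+12 = 26
ES_D = 14; EF_D = 14+9 = 23
ES_E = 14; EF_E = 14+11 = 25
ES_F = 23; EF_F = 23+13 = 36
ES_G = 23; EF_G = 23+4 = 27
ES_H = 14; EF_H = 14+13 = 27
ES_I = 27; EF_I = 27+14 = 41
ES_J = max(EF_B=20, EF_C=26, EF_E=25, EF_F=36, EF_H=27, EF_I=41) = 41; EF_J = 41+10 = 51
Expected project duration μ = 51 days. Critical path: A → D → G → I → J.

Variance along critical path = 2.778 + 5.444 + 1.000 + 9.000 + 13.444 = 31.667; σ = √31.667 = 5.627 days.
Z = (54 − 51) / 5.627 = 0.533
P(T ≤ 54) = Φ(0.533) ≈ 0.703

0.703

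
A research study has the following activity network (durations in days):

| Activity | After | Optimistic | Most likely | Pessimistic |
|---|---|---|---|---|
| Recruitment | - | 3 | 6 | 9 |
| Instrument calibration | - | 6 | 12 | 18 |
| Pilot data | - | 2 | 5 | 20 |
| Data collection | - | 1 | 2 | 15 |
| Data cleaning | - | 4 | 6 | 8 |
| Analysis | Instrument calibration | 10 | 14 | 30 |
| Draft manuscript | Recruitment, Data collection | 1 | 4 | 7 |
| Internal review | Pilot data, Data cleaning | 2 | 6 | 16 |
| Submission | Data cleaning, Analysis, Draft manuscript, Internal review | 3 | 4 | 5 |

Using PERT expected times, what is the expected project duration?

32 days

te_Recruitment = (3 + 4·6 + 9)/6 = 36/6 = 6
te_Instrument calibration = (6 + 4·12 + 18)/6 = 72/6 = 12
te_Pilot data = (2 + 4·5 + 20)/6 = 42/6 = 7
te_Data collection = (1 + 4·2 + 15)/6 = 24/6 = 4
te_Data cleaning = (4 + 4·6 + 8)/6 = 36/6 = 6
te_Analysis = (10 + 4·14 + 30)/6 = 96/6 = 16
te_Draft manuscript = (1 + 4·4 + 7)/6 = 24/6 = 4
te_Internal review = (2 + 4·6 + 16)/6 = 42/6 = 7
te_Submission = (3 + 4·4 + 5)/6 = 24/6 = 4

Forward pass:
ES_Recruitment = 0; EF_Recruitment = 6
ES_Instrument calibration = 0; EF_Instrument calibration = 12
ES_Pilot data = 0; EF_Pilot data = 7
ES_Data collection = 0; EF_Data collection = 4
ES_Data cleaning = 0; EF_Data cleaning = 6
ES_Analysis = 12; EF_Analysis = 12+16 = 28
ES_Draft manuscript = max(EF_Recruitment=6, EF_Data collection=4) = 6; EF_Draft manuscript = 6+4 = 10
ES_Internal review = max(EF_Pilot data=7, EF_Data cleaning=6) = 7; EF_Internal review = 7+7 = 14
ES_Submission = max(EF_Data cleaning=6, EF_Analysis=28, EF_Draft manuscript=10, EF_Internal review=14) = 28; EF_Submission = 28+4 = 32
Expected project duration μ = 32 days. Critical path: Instrument calibration → Analysis → Submission.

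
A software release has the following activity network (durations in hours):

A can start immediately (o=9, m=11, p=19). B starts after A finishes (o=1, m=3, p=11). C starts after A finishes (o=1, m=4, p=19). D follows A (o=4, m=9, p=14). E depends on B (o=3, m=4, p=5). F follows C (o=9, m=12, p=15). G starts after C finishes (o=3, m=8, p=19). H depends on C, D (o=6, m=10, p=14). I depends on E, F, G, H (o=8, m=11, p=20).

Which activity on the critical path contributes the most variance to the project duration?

te_A = (9 + 4·11 + 19)/6 = 72/6 = 12; σ²_A = ((19−9)/6)² = 2.778
te_B = (1 + 4·3 + 11)/6 = 24/6 = 4; σ²_B = ((11−1)/6)² = 2.778
te_C = (1 + 4·4 + 19)/6 = 36/6 = 6; σ²_C = ((19−1)/6)² = 9.000
te_D = (4 + 4·9 + 14)/6 = 54/6 = 9; σ²_D = ((14−4)/6)² = 2.778
te_E = (3 + 4·4 + 5)/6 = 24/6 = 4; σ²_E = ((5−3)/6)² = 0.111
te_F = (9 + 4·12 + 15)/6 = 72/6 = 12; σ²_F = ((15−9)/6)² = 1.000
te_G = (3 + 4·8 + 19)/6 = 54/6 = 9; σ²_G = ((19−3)/6)² = 7.111
te_H = (6 + 4·10 + 14)/6 = 60/6 = 10; σ²_H = ((14−6)/6)² = 1.778
te_I = (8 + 4·11 + 20)/6 = 72/6 = 12; σ²_I = ((20−8)/6)² = 4.000

Forward pass:
ES_A = 0; EF_A = 12
ES_B = 12; EF_B = 12+4 = 16
ES_C = 12; EF_C = 12+6 = 18
ES_D = 12; EF_D = 12+9 = 21
ES_E = 16; EF_E = 16+4 = 20
ES_F = 18; EF_F = 18+12 = 30
ES_G = 18; EF_G = 18+9 = 27
ES_H = max(EF_C=18, EF_D=21) = 21; EF_H = 21+10 = 31
ES_I = max(EF_E=20, EF_F=30, EF_G=27, EF_H=31) = 31; EF_I = 31+12 = 43
Expected project duration μ = 43 hours. Critical path: A → D → H → I.

Variances on critical path: σ²_A=2.778, σ²_D=2.778, σ²_H=1.778, σ²_I=4.000.
Largest is σ²_I = 4.000.

I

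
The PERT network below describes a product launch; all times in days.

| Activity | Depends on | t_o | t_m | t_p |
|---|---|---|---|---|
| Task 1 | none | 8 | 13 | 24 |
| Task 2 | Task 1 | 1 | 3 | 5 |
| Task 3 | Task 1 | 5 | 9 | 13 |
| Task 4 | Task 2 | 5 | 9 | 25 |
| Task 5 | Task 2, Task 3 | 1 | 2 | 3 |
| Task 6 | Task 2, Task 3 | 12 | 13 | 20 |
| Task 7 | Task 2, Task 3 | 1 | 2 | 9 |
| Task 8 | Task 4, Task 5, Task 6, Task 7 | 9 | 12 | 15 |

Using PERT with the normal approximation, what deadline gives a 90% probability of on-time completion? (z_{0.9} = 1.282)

53.4 days

te_Task 1 = (8 + 4·13 + 24)/6 = 84/6 = 14; σ²_Task 1 = ((24−8)/6)² = 7.111
te_Task 2 = (1 + 4·3 + 5)/6 = 18/6 = 3; σ²_Task 2 = ((5−1)/6)² = 0.444
te_Task 3 = (5 + 4·9 + 13)/6 = 54/6 = 9; σ²_Task 3 = ((13−5)/6)² = 1.778
te_Task 4 = (5 + 4·9 + 25)/6 = 66/6 = 11; σ²_Task 4 = ((25−5)/6)² = 11.111
te_Task 5 = (1 + 4·2 + 3)/6 = 12/6 = 2; σ²_Task 5 = ((3−1)/6)² = 0.111
te_Task 6 = (12 + 4·13 + 20)/6 = 84/6 = 14; σ²_Task 6 = ((20−12)/6)² = 1.778
te_Task 7 = (1 + 4·2 + 9)/6 = 18/6 = 3; σ²_Task 7 = ((9−1)/6)² = 1.778
te_Task 8 = (9 + 4·12 + 15)/6 = 72/6 = 12; σ²_Task 8 = ((15−9)/6)² = 1.000

Forward pass:
ES_Task 1 = 0; EF_Task 1 = 14
ES_Task 2 = 14; EF_Task 2 = 14+3 = 17
ES_Task 3 = 14; EF_Task 3 = 14+9 = 23
ES_Task 4 = 17; EF_Task 4 = 17+11 = 28
ES_Task 5 = max(EF_Task 2=17, EF_Task 3=23) = 23; EF_Task 5 = 23+2 = 25
ES_Task 6 = max(EF_Task 2=17, EF_Task 3=23) = 23; EF_Task 6 = 23+14 = 37
ES_Task 7 = max(EF_Task 2=17, EF_Task 3=23) = 23; EF_Task 7 = 23+3 = 26
ES_Task 8 = max(EF_Task 4=28, EF_Task 5=25, EF_Task 6=37, EF_Task 7=26) = 37; EF_Task 8 = 37+12 = 49
Expected project duration μ = 49 days. Critical path: Task 1 → Task 3 → Task 6 → Task 8.

Variance along critical path = 7.111 + 1.778 + 1.778 + 1.000 = 11.667; σ = 3.416 days.
D = μ + z·σ = 49 + 1.282·3.416 = 53.4 days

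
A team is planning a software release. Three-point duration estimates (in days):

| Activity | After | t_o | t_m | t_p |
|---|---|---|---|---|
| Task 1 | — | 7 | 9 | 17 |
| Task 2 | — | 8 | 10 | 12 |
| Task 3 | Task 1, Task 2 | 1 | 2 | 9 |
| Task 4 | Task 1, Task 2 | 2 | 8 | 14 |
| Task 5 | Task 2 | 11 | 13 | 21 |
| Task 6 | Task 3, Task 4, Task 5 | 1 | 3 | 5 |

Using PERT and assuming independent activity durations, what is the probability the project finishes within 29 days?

te_Task 1 = (7 + 4·9 + 17)/6 = 60/6 = 10; σ²_Task 1 = ((17−7)/6)² = 2.778
te_Task 2 = (8 + 4·10 + 12)/6 = 60/6 = 10; σ²_Task 2 = ((12−8)/6)² = 0.444
te_Task 3 = (1 + 4·2 + 9)/6 = 18/6 = 3; σ²_Task 3 = ((9−1)/6)² = 1.778
te_Task 4 = (2 + 4·8 + 14)/6 = 48/6 = 8; σ²_Task 4 = ((14−2)/6)² = 4.000
te_Task 5 = (11 + 4·13 + 21)/6 = 84/6 = 14; σ²_Task 5 = ((21−11)/6)² = 2.778
te_Task 6 = (1 + 4·3 + 5)/6 = 18/6 = 3; σ²_Task 6 = ((5−1)/6)² = 0.444

Forward pass:
ES_Task 1 = 0; EF_Task 1 = 10
ES_Task 2 = 0; EF_Task 2 = 10
ES_Task 3 = max(EF_Task 1=10, EF_Task 2=10) = 10; EF_Task 3 = 10+3 = 13
ES_Task 4 = max(EF_Task 1=10, EF_Task 2=10) = 10; EF_Task 4 = 10+8 = 18
ES_Task 5 = 10; EF_Task 5 = 10+14 = 24
ES_Task 6 = max(EF_Task 3=13, EF_Task 4=18, EF_Task 5=24) = 24; EF_Task 6 = 24+3 = 27
Expected project duration μ = 27 days. Critical path: Task 2 → Task 5 → Task 6.

Variance along critical path = 0.444 + 2.778 + 0.444 = 3.667; σ = √3.667 = 1.915 days.
Z = (29 − 27) / 1.915 = 1.044
P(T ≤ 29) = Φ(1.044) ≈ 0.852

0.852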